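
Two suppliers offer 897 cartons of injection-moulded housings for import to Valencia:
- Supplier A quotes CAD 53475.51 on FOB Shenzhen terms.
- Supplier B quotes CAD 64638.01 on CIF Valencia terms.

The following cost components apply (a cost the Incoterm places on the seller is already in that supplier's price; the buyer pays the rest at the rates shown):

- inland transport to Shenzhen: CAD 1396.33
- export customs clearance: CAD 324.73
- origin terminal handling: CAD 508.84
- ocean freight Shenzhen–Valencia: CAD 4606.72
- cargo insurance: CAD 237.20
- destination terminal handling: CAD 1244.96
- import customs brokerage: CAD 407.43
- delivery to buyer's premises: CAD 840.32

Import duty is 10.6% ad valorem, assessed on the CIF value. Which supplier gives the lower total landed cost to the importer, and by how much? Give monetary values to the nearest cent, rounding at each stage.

Supplier A (FOB):
CIF value = FOB price + freight + insurance = 53475.51 + 4606.72 + 237.20 = 58319.43
Import duty = 58319.43 × 10.6% = 6181.86
Buyer bears (A): 4606.72 + 237.20 + 1244.96 + 407.43 + 840.32 = 7336.63
Landed cost (A) = invoice 53475.51 + 7336.63 + duty 6181.86 = 66994.00
Supplier B (CIF):
The CIF price already equals the CIF value: 64638.01
Import duty = 64638.01 × 10.6% = 6851.63
Buyer bears (B): 1244.96 + 407.43 + 840.32 = 2492.71
Landed cost (B) = invoice 64638.01 + 2492.71 + duty 6851.63 = 73982.35
Difference = |66994.00 − 73982.35| = 6988.35

Supplier A is cheaper by CAD 6988.35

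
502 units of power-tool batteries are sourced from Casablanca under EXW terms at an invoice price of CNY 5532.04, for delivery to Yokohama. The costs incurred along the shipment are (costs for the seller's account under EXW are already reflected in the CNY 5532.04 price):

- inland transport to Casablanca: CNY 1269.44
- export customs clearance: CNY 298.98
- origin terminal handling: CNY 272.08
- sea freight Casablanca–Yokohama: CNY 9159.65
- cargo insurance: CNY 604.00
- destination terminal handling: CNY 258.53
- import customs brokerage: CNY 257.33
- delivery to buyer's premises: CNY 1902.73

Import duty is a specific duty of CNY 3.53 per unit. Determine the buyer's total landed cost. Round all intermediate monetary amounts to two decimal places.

EXW: the seller makes goods available at their premises; the buyer bears all onward costs.
CIF value = EXW price + inland to port + export clearance + origin terminal + freight + insurance = 5532.04 + 1269.44 + 298.98 + 272.08 + 9159.65 + 604.00 = 17136.19
Import duty = 502 × 3.53 = 1772.06
Buyer bears: inland to port 1269.44 + export clearance 298.98 + origin terminal 272.08 + freight 9159.65 + insurance 604.00 + destination terminal 258.53 + brokerage 257.33 + delivery 1902.73 + duty 1772.06 = 15794.80
Landed cost = invoice 5532.04 + 15794.80 = 21326.84

Total landed cost: CNY 21326.84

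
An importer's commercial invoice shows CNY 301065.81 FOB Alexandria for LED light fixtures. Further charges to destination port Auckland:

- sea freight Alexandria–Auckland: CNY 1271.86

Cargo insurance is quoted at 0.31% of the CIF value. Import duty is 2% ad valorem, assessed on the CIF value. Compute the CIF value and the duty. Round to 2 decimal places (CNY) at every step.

Let C be the CIF value. C = FOB price + freight + 0.31% × C
C − 0.31% × C = 301065.81 + 1271.86
0.9969 × C = 302337.67
C = 302337.67 / 0.9969 = 303277.83
Insurance premium = 0.31% × 303277.83 = 940.16
Import duty = 303277.83 × 2% = 6065.56

CIF value: CNY 303277.83; import duty: CNY 6065.56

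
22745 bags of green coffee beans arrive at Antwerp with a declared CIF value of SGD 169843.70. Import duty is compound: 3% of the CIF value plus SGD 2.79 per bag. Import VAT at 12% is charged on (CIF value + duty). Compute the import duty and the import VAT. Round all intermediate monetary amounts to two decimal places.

Ad valorem component: 169843.70 × 3% = 5095.31
Specific component: 22745 × 2.79 = 63458.55
Import duty = 5095.31 + 63458.55 = 68553.86
VAT base = CIF + duty = 169843.70 + 68553.86 = 238397.56
Import VAT = 238397.56 × 12% = 28607.71

Import duty: SGD 68553.86; import VAT: SGD 28607.71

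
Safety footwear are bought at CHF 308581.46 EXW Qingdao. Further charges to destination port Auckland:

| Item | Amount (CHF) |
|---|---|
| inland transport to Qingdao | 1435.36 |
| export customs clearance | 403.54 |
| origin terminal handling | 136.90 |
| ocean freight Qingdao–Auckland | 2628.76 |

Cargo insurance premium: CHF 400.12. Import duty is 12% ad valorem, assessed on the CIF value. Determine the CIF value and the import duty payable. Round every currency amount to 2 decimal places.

CIF value: CHF 313586.14; import duty: CHF 37630.34

CIF = EXW price + pre-shipment costs + freight + insurance
CIF = 308581.46 + 1435.36 + 403.54 + 136.90 + 2628.76 + 400.12 = 313586.14
Import duty = 313586.14 × 12% = 37630.34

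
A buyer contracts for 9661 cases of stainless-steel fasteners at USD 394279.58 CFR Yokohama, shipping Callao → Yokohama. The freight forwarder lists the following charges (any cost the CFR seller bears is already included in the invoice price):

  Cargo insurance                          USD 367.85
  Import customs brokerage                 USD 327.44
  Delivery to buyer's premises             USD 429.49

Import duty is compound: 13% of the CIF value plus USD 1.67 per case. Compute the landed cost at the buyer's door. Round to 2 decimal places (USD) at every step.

Total landed cost: USD 462842.40

CFR: the seller pays costs through ocean freight to the destination port, but not insurance.
CIF value = CFR price + insurance = 394279.58 + 367.85 = 394647.43
Ad valorem component: 394647.43 × 13% = 51304.17
Specific component: 9661 × 1.67 = 16133.87
Import duty = 51304.17 + 16133.87 = 67438.04
Buyer bears: insurance 367.85 + brokerage 327.44 + delivery 429.49 + duty 67438.04 = 68562.82
Landed cost = invoice 394279.58 + 68562.82 = 462842.40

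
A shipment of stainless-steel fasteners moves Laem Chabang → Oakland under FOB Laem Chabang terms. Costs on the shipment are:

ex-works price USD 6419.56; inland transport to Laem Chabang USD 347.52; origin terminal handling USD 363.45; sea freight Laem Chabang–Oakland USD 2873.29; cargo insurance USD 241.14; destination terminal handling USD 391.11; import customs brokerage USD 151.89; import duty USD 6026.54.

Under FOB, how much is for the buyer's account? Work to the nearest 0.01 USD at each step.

Buyer's account: USD 9683.97

FOB: the seller bears costs until goods are on board at the origin port; the buyer bears freight, insurance and all costs thereafter.
Seller's account: goods 6419.56 + inland to port 347.52 + origin terminal 363.45 = 7130.53
Buyer's account: freight 2873.29 + insurance 241.14 + destination terminal 391.11 + brokerage 151.89 + duty 6026.54 = 9683.97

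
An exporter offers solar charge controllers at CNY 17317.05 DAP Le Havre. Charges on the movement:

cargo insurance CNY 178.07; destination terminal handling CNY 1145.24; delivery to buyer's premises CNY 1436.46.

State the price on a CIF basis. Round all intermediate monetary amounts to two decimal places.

CIF price: CNY 14735.35

Not relevant to the conversion: insurance — on the seller under both DAP and CIF; already in the DAP price and stays in the CIF price.
From DAP to CIF, the seller no longer bears: destination terminal, delivery.
CIF price = 17317.05 − 1145.24 − 1436.46 = 14735.35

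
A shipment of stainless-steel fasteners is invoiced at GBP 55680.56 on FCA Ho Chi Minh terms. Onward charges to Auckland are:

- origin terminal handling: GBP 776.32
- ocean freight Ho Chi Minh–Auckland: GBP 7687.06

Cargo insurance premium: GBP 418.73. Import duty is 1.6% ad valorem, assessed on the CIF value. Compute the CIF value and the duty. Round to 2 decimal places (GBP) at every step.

CIF value: GBP 64562.67; import duty: GBP 1033.00

CIF = FCA price + pre-shipment costs + freight + insurance
CIF = 55680.56 + 776.32 + 7687.06 + 418.73 = 64562.67
Import duty = 64562.67 × 1.6% = 1033.00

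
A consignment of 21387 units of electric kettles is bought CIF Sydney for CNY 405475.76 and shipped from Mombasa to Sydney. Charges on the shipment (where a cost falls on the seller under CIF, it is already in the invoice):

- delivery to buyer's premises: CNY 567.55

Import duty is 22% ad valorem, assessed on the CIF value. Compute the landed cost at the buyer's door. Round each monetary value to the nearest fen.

CIF: the seller pays costs through ocean freight and marine insurance to the destination port.
The CIF price already equals the CIF value: 405475.76
Import duty = 405475.76 × 22% = 89204.67
Buyer bears: delivery 567.55 + duty 89204.67 = 89772.22
Landed cost = invoice 405475.76 + 89772.22 = 495247.98

Total landed cost: CNY 495247.98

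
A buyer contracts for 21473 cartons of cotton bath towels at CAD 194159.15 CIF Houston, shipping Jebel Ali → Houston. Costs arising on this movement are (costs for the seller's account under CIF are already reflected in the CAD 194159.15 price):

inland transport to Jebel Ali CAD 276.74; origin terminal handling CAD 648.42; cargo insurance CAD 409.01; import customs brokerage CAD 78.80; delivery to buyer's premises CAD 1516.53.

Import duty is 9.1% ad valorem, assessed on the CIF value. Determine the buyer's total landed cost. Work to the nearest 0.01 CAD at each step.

CIF: the seller pays costs through ocean freight and marine insurance to the destination port.
Already in the invoice (seller's account under CIF): inland to port, origin terminal, insurance — exclude.
The CIF price already equals the CIF value: 194159.15
Import duty = 194159.15 × 9.1% = 17668.48
Buyer bears: brokerage 78.80 + delivery 1516.53 + duty 17668.48 = 19263.81
Landed cost = invoice 194159.15 + 19263.81 = 213422.96

Total landed cost: CAD 213422.96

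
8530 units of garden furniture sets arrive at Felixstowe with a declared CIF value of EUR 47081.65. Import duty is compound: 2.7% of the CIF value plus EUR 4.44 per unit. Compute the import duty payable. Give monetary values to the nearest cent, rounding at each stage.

Ad valorem component: 47081.65 × 2.7% = 1271.20
Specific component: 8530 × 4.44 = 37873.20
Import duty = 1271.20 + 37873.20 = 39144.40

Import duty: EUR 39144.40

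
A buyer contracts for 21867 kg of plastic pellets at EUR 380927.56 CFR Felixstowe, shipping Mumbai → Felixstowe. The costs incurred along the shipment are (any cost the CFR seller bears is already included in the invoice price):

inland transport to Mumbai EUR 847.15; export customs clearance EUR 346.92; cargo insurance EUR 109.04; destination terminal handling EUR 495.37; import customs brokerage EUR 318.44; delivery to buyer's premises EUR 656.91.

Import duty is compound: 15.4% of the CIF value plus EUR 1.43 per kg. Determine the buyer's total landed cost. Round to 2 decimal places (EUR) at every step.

Total landed cost: EUR 472456.77

CFR: the seller pays costs through ocean freight to the destination port, but not insurance.
Already in the invoice (seller's account under CFR): inland to port, export clearance — exclude.
CIF value = CFR price + insurance = 380927.56 + 109.04 = 381036.60
Ad valorem component: 381036.60 × 15.4% = 58679.64
Specific component: 21867 × 1.43 = 31269.81
Import duty = 58679.64 + 31269.81 = 89949.45
Buyer bears: insurance 109.04 + destination terminal 495.37 + brokerage 318.44 + delivery 656.91 + duty 89949.45 = 91529.21
Landed cost = invoice 380927.56 + 91529.21 = 472456.77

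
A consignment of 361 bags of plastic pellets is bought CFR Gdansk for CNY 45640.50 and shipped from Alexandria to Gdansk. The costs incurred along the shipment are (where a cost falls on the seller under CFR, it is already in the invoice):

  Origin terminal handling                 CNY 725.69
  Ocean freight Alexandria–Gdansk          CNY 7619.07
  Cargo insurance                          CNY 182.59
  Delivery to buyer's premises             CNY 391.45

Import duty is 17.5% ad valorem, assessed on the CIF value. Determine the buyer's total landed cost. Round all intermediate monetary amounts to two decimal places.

CFR: the seller pays costs through ocean freight to the destination port, but not insurance.
Already in the invoice (seller's account under CFR): origin terminal, freight — exclude.
CIF value = CFR price + insurance = 45640.50 + 182.59 = 45823.09
Import duty = 45823.09 × 17.5% = 8019.04
Buyer bears: insurance 182.59 + delivery 391.45 + duty 8019.04 = 8593.08
Landed cost = invoice 45640.50 + 8593.08 = 54233.58

Total landed cost: CNY 54233.58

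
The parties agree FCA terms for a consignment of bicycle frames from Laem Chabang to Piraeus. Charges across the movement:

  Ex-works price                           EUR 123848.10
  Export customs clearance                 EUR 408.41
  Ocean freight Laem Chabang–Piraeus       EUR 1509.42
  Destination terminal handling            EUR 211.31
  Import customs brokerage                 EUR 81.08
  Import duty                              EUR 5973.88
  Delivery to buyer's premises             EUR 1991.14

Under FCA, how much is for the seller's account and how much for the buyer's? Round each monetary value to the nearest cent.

FCA: the seller delivers export-cleared goods to the carrier; the buyer bears costs from that point.
Seller's account: goods 123848.10 + export clearance 408.41 = 124256.51
Buyer's account: freight 1509.42 + destination terminal 211.31 + brokerage 81.08 + duty 5973.88 + delivery 1991.14 = 9766.83

Seller: EUR 124256.51; buyer: EUR 9766.83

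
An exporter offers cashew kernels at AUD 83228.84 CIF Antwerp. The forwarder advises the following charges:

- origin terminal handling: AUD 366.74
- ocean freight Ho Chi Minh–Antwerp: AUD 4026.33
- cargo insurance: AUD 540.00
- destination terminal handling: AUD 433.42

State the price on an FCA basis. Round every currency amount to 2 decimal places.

Not relevant to the conversion: destination terminal — on the buyer under both terms; not part of either seller's price.
From CIF to FCA, the seller no longer bears: origin terminal, freight, insurance.
FCA price = 83228.84 − 366.74 − 4026.33 − 540.00 = 78295.77

FCA price: AUD 78295.77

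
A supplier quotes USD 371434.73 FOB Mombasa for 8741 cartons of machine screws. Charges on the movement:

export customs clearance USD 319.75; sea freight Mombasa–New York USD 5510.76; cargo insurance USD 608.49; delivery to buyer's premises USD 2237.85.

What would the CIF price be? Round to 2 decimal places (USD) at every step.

CIF price: USD 377553.98

Not relevant to the conversion: export clearance — on the seller under both FOB and CIF; already in the FOB price and stays in the CIF price. delivery — on the buyer under both terms; not part of either seller's price.
From FOB to CIF, the seller additionally bears: freight, insurance.
CIF price = 371434.73 + 5510.76 + 608.49 = 377553.98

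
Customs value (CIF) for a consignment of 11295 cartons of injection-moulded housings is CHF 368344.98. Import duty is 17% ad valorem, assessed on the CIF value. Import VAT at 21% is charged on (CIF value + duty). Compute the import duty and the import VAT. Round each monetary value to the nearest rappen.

Import duty: CHF 62618.65; import VAT: CHF 90502.36

Import duty = 368344.98 × 17% = 62618.65
VAT base = CIF + duty = 368344.98 + 62618.65 = 430963.63
Import VAT = 430963.63 × 21% = 90502.36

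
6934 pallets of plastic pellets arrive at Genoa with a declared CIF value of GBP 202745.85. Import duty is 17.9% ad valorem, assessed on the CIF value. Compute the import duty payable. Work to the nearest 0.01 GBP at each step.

Import duty = 202745.85 × 17.9% = 36291.51

Import duty: GBP 36291.51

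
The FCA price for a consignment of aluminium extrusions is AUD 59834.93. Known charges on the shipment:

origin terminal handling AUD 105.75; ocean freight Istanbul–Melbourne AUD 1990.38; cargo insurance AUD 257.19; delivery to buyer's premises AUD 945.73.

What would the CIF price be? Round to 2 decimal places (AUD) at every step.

CIF price: AUD 62188.25

Not relevant to the conversion: delivery — on the buyer under both terms; not part of either seller's price.
From FCA to CIF, the seller additionally bears: origin terminal, freight, insurance.
CIF price = 59834.93 + 105.75 + 1990.38 + 257.19 = 62188.25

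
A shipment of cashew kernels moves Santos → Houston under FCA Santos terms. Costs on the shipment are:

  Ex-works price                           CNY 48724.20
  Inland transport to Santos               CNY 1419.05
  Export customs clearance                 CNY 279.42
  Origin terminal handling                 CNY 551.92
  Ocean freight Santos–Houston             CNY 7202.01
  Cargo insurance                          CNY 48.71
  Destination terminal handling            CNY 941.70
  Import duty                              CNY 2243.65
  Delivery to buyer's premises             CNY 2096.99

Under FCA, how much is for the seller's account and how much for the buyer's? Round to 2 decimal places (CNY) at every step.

FCA: the seller delivers export-cleared goods to the carrier; the buyer bears costs from that point.
Seller's account: goods 48724.20 + inland to port 1419.05 + export clearance 279.42 = 50422.67
Buyer's account: origin terminal 551.92 + freight 7202.01 + insurance 48.71 + destination terminal 941.70 + duty 2243.65 + delivery 2096.99 = 13084.98

Seller: CNY 50422.67; buyer: CNY 13084.98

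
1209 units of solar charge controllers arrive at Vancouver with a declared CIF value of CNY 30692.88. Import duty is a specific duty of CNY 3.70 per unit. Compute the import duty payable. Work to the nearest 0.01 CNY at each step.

Import duty = 1209 × 3.70 = 4473.30

Import duty: CNY 4473.30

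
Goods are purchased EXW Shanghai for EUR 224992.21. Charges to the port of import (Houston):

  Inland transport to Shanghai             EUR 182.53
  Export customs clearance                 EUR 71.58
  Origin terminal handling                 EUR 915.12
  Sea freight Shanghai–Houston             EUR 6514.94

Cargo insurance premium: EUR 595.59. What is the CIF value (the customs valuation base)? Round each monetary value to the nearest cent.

CIF = EXW price + pre-shipment costs + freight + insurance
CIF = 224992.21 + 182.53 + 71.58 + 915.12 + 6514.94 + 595.59 = 233271.97

CIF value: EUR 233271.97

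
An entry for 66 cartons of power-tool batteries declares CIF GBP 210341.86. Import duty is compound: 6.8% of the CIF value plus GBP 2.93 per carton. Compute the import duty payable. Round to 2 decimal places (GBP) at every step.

Import duty: GBP 14496.63

Ad valorem component: 210341.86 × 6.8% = 14303.25
Specific component: 66 × 2.93 = 193.38
Import duty = 14303.25 + 193.38 = 14496.63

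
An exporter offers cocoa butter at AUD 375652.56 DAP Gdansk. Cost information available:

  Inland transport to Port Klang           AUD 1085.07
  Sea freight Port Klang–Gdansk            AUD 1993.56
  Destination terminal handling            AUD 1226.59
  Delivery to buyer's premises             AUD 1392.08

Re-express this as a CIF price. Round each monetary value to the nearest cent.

Not relevant to the conversion: inland to port, freight — on the seller under both DAP and CIF; already in the DAP price and stays in the CIF price.
From DAP to CIF, the seller no longer bears: destination terminal, delivery.
CIF price = 375652.56 − 1226.59 − 1392.08 = 373033.89

CIF price: AUD 373033.89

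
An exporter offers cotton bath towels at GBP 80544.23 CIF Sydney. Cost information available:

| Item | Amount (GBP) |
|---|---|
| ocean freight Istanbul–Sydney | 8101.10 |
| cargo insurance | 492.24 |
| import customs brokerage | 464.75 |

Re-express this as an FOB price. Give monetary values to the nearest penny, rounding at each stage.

Not relevant to the conversion: brokerage — on the buyer under both terms; not part of either seller's price.
From CIF to FOB, the seller no longer bears: freight, insurance.
FOB price = 80544.23 − 8101.10 − 492.24 = 71950.89

FOB price: GBP 71950.89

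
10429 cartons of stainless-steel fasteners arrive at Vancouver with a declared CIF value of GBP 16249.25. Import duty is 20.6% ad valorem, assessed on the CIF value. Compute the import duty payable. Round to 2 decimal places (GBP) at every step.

Import duty = 16249.25 × 20.6% = 3347.35

Import duty: GBP 3347.35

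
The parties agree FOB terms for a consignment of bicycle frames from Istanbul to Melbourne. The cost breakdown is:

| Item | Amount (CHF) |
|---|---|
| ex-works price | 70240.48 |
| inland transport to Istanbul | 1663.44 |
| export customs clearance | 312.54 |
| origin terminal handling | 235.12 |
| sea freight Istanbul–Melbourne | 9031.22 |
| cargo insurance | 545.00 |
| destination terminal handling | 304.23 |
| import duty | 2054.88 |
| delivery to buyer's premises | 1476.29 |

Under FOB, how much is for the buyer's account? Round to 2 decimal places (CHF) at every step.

Buyer's account: CHF 13411.62

FOB: the seller bears costs until goods are on board at the origin port; the buyer bears freight, insurance and all costs thereafter.
Seller's account: goods 70240.48 + inland to port 1663.44 + export clearance 312.54 + origin terminal 235.12 = 72451.58
Buyer's account: freight 9031.22 + insurance 545.00 + destination terminal 304.23 + duty 2054.88 + delivery 1476.29 = 13411.62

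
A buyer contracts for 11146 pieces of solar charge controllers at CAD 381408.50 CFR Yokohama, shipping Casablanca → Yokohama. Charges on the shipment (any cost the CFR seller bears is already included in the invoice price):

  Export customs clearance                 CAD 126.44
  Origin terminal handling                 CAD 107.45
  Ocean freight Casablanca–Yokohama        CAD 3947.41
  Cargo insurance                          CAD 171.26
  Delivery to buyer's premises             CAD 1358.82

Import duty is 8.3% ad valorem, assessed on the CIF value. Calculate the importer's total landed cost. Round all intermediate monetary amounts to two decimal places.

Total landed cost: CAD 414609.70

CFR: the seller pays costs through ocean freight to the destination port, but not insurance.
Already in the invoice (seller's account under CFR): export clearance, origin terminal, freight — exclude.
CIF value = CFR price + insurance = 381408.50 + 171.26 = 381579.76
Import duty = 381579.76 × 8.3% = 31671.12
Buyer bears: insurance 171.26 + delivery 1358.82 + duty 31671.12 = 33201.20
Landed cost = invoice 381408.50 + 33201.20 = 414609.70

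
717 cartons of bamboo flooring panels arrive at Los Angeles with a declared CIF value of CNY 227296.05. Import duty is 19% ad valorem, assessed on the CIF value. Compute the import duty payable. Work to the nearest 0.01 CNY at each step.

Import duty: CNY 43186.25

Import duty = 227296.05 × 19% = 43186.25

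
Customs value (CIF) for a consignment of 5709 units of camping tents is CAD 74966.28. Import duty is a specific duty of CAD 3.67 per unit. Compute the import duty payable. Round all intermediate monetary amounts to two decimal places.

Import duty: CAD 20952.03

Import duty = 5709 × 3.67 = 20952.03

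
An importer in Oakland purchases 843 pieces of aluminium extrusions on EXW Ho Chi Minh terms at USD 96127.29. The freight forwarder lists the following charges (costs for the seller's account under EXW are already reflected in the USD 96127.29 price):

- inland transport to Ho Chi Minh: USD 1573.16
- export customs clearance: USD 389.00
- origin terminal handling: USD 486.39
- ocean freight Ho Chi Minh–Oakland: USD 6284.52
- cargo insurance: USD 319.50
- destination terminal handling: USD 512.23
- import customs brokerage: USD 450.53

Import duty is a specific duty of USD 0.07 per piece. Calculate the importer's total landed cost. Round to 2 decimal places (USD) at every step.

Total landed cost: USD 106201.63

EXW: the seller makes goods available at their premises; the buyer bears all onward costs.
CIF value = EXW price + inland to port + export clearance + origin terminal + freight + insurance = 96127.29 + 1573.16 + 389.00 + 486.39 + 6284.52 + 319.50 = 105179.86
Import duty = 843 × 0.07 = 59.01
Buyer bears: inland to port 1573.16 + export clearance 389.00 + origin terminal 486.39 + freight 6284.52 + insurance 319.50 + destination terminal 512.23 + brokerage 450.53 + duty 59.01 = 10074.34
Landed cost = invoice 96127.29 + 10074.34 = 106201.63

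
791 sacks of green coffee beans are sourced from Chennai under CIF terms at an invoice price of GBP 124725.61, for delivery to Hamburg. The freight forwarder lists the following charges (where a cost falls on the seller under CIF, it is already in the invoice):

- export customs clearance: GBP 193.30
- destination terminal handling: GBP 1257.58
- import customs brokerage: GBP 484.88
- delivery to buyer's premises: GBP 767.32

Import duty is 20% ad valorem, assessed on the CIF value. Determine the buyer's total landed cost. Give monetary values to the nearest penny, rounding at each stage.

Total landed cost: GBP 152180.51

CIF: the seller pays costs through ocean freight and marine insurance to the destination port.
Already in the invoice (seller's account under CIF): export clearance — exclude.
The CIF price already equals the CIF value: 124725.61
Import duty = 124725.61 × 20% = 24945.12
Buyer bears: destination terminal 1257.58 + brokerage 484.88 + delivery 767.32 + duty 24945.12 = 27454.90
Landed cost = invoice 124725.61 + 27454.90 = 152180.51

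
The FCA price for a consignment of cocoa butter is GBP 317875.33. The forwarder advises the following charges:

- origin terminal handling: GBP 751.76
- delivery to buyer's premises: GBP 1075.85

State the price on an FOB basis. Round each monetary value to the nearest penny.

Not relevant to the conversion: delivery — on the buyer under both terms; not part of either seller's price.
From FCA to FOB, the seller additionally bears: origin terminal.
FOB price = 317875.33 + 751.76 = 318627.09

FOB price: GBP 318627.09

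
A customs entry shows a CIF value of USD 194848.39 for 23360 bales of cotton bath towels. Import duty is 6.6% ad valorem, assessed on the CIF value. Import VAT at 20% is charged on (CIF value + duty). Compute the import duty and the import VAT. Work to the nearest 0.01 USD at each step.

Import duty = 194848.39 × 6.6% = 12859.99
VAT base = CIF + duty = 194848.39 + 12859.99 = 207708.38
Import VAT = 207708.38 × 20% = 41541.68

Import duty: USD 12859.99; import VAT: USD 41541.68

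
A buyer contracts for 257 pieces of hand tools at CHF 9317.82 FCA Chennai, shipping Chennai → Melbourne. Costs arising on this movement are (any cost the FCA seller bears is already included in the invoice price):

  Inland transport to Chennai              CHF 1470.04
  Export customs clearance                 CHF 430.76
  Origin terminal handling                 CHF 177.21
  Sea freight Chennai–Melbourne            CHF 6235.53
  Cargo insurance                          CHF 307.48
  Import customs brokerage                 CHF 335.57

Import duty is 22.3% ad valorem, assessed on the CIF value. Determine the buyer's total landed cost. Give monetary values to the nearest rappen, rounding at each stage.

Total landed cost: CHF 19950.09

FCA: the seller delivers export-cleared goods to the carrier; the buyer bears costs from that point.
Already in the invoice (seller's account under FCA): inland to port, export clearance — exclude.
CIF value = FCA price + origin terminal + freight + insurance = 9317.82 + 177.21 + 6235.53 + 307.48 = 16038.04
Import duty = 16038.04 × 22.3% = 3576.48
Buyer bears: origin terminal 177.21 + freight 6235.53 + insurance 307.48 + brokerage 335.57 + duty 3576.48 = 10632.27
Landed cost = invoice 9317.82 + 10632.27 = 19950.09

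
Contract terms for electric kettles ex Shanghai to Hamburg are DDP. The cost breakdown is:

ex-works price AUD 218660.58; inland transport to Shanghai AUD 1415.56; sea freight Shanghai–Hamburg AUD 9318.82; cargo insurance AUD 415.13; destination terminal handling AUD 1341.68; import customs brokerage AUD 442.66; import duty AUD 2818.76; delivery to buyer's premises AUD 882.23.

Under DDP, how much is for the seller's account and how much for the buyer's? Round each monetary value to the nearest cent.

DDP: the seller bears all costs including import duty.
Seller's account: goods 218660.58 + inland to port 1415.56 + freight 9318.82 + insurance 415.13 + destination terminal 1341.68 + brokerage 442.66 + duty 2818.76 + delivery 882.23 = 235295.42
Buyer's account: 0.00

Seller: AUD 235295.42; buyer: AUD 0.00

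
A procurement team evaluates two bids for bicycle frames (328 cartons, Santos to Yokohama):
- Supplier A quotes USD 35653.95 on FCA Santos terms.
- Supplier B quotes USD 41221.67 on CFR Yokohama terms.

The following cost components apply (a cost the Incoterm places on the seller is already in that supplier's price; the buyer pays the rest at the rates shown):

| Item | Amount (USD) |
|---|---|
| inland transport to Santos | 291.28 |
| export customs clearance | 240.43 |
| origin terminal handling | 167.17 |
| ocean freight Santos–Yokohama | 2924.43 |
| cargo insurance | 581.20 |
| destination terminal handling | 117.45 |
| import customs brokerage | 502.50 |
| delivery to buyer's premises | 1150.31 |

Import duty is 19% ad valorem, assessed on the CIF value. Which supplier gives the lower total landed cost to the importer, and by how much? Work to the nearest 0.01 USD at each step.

Supplier A is cheaper by USD 2946.59

Supplier A (FCA):
CIF value = FCA price + origin terminal + freight + insurance = 35653.95 + 167.17 + 2924.43 + 581.20 = 39326.75
Import duty = 39326.75 × 19% = 7472.08
Buyer bears (A): 167.17 + 2924.43 + 581.20 + 117.45 + 502.50 + 1150.31 = 5443.06
Landed cost (A) = invoice 35653.95 + 5443.06 + duty 7472.08 = 48569.09
Supplier B (CFR):
CIF value = CFR price + insurance = 41221.67 + 581.20 = 41802.87
Import duty = 41802.87 × 19% = 7942.55
Buyer bears (B): 581.20 + 117.45 + 502.50 + 1150.31 = 2351.46
Landed cost (B) = invoice 41221.67 + 2351.46 + duty 7942.55 = 51515.68
Difference = |48569.09 − 51515.68| = 2946.59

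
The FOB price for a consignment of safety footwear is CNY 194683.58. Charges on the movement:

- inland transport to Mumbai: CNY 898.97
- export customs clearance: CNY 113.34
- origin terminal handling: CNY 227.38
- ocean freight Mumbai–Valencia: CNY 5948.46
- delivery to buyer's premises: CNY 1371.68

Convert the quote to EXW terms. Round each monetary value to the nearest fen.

EXW price: CNY 193443.89

Not relevant to the conversion: freight, delivery — on the buyer under both terms; not part of either seller's price.
From FOB to EXW, the seller no longer bears: inland to port, export clearance, origin terminal.
EXW price = 194683.58 − 898.97 − 113.34 − 227.38 = 193443.89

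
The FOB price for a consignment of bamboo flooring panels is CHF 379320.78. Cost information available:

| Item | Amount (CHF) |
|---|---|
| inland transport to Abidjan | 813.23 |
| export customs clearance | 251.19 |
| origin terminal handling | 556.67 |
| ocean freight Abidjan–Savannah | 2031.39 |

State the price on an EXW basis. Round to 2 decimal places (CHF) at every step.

Not relevant to the conversion: freight — on the buyer under both terms; not part of either seller's price.
From FOB to EXW, the seller no longer bears: inland to port, export clearance, origin terminal.
EXW price = 379320.78 − 813.23 − 251.19 − 556.67 = 377699.69

EXW price: CHF 377699.69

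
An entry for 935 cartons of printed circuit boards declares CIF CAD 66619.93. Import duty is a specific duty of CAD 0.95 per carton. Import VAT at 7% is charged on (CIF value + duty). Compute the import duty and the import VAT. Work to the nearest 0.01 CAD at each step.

Import duty: CAD 888.25; import VAT: CAD 4725.57

Import duty = 935 × 0.95 = 888.25
VAT base = CIF + duty = 66619.93 + 888.25 = 67508.18
Import VAT = 67508.18 × 7% = 4725.57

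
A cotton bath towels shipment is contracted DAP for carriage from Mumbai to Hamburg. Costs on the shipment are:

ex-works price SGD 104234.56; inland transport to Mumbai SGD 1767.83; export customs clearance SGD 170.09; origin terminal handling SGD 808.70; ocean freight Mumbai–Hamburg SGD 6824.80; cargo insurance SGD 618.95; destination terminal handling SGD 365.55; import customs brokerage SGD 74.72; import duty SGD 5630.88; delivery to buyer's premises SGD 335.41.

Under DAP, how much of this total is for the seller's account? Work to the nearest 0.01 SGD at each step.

DAP: the seller bears all costs to the named destination except import duty and clearance.
Seller's account: goods 104234.56 + inland to port 1767.83 + export clearance 170.09 + origin terminal 808.70 + freight 6824.80 + insurance 618.95 + destination terminal 365.55 + delivery 335.41 = 115125.89
Buyer's account: brokerage 74.72 + duty 5630.88 = 5705.60

Seller's account: SGD 115125.89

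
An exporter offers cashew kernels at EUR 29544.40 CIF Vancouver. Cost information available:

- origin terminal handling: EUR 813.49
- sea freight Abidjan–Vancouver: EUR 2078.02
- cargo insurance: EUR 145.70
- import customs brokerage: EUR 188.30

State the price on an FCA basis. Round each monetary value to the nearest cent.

FCA price: EUR 26507.19

Not relevant to the conversion: brokerage — on the buyer under both terms; not part of either seller's price.
From CIF to FCA, the seller no longer bears: origin terminal, freight, insurance.
FCA price = 29544.40 − 813.49 − 2078.02 − 145.70 = 26507.19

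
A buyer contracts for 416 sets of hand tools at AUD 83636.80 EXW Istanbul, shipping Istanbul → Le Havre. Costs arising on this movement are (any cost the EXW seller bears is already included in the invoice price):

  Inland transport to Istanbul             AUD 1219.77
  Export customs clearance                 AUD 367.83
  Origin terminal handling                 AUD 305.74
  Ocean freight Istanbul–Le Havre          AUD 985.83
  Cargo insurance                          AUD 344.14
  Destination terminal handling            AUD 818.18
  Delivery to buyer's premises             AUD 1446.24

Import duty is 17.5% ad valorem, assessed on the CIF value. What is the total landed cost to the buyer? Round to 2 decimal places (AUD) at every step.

Total landed cost: AUD 104325.05

EXW: the seller makes goods available at their premises; the buyer bears all onward costs.
CIF value = EXW price + inland to port + export clearance + origin terminal + freight + insurance = 83636.80 + 1219.77 + 367.83 + 305.74 + 985.83 + 344.14 = 86860.11
Import duty = 86860.11 × 17.5% = 15200.52
Buyer bears: inland to port 1219.77 + export clearance 367.83 + origin terminal 305.74 + freight 985.83 + insurance 344.14 + destination terminal 818.18 + delivery 1446.24 + duty 15200.52 = 20688.25
Landed cost = invoice 83636.80 + 20688.25 = 104325.05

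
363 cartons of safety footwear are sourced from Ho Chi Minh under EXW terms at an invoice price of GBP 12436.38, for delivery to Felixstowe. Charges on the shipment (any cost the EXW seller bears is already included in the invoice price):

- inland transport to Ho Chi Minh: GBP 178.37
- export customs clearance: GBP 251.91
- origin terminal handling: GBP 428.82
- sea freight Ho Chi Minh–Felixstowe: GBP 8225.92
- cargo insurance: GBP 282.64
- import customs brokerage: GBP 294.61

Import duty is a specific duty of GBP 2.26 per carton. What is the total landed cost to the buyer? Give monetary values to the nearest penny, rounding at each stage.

Total landed cost: GBP 22919.03

EXW: the seller makes goods available at their premises; the buyer bears all onward costs.
CIF value = EXW price + inland to port + export clearance + origin terminal + freight + insurance = 12436.38 + 178.37 + 251.91 + 428.82 + 8225.92 + 282.64 = 21804.04
Import duty = 363 × 2.26 = 820.38
Buyer bears: inland to port 178.37 + export clearance 251.91 + origin terminal 428.82 + freight 8225.92 + insurance 282.64 + brokerage 294.61 + duty 820.38 = 10482.65
Landed cost = invoice 12436.38 + 10482.65 = 22919.03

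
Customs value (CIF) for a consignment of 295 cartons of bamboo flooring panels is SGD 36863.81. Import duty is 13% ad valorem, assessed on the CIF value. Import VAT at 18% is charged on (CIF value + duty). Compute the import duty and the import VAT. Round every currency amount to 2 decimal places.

Import duty = 36863.81 × 13% = 4792.30
VAT base = CIF + duty = 36863.81 + 4792.30 = 41656.11
Import VAT = 41656.11 × 18% = 7498.10

Import duty: SGD 4792.30; import VAT: SGD 7498.10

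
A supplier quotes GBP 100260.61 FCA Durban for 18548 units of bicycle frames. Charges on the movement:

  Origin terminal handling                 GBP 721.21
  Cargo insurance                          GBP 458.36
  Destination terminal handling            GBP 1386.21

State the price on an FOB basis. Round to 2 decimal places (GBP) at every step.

FOB price: GBP 100981.82

Not relevant to the conversion: destination terminal, insurance — on the buyer under both terms; not part of either seller's price.
From FCA to FOB, the seller additionally bears: origin terminal.
FOB price = 100260.61 + 721.21 = 100981.82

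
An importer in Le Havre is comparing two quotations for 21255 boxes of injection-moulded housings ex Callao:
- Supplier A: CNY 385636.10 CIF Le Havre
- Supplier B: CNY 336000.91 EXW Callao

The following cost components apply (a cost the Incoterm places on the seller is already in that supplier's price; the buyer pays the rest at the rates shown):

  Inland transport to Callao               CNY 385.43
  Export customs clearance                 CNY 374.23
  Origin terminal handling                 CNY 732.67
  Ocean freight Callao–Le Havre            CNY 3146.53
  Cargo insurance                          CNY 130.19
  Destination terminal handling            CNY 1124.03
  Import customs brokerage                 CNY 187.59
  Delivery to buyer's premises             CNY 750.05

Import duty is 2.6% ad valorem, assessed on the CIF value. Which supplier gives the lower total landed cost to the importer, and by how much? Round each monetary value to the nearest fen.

Supplier B is cheaper by CNY 46032.66

Supplier A (CIF):
The CIF price already equals the CIF value: 385636.10
Import duty = 385636.10 × 2.6% = 10026.54
Buyer bears (A): 1124.03 + 187.59 + 750.05 = 2061.67
Landed cost (A) = invoice 385636.10 + 2061.67 + duty 10026.54 = 397724.31
Supplier B (EXW):
CIF value = EXW price + inland to port + export clearance + origin terminal + freight + insurance = 336000.91 + 385.43 + 374.23 + 732.67 + 3146.53 + 130.19 = 340769.96
Import duty = 340769.96 × 2.6% = 8860.02
Buyer bears (B): 385.43 + 374.23 + 732.67 + 3146.53 + 130.19 + 1124.03 + 187.59 + 750.05 = 6830.72
Landed cost (B) = invoice 336000.91 + 6830.72 + duty 8860.02 = 351691.65
Difference = |397724.31 − 351691.65| = 46032.66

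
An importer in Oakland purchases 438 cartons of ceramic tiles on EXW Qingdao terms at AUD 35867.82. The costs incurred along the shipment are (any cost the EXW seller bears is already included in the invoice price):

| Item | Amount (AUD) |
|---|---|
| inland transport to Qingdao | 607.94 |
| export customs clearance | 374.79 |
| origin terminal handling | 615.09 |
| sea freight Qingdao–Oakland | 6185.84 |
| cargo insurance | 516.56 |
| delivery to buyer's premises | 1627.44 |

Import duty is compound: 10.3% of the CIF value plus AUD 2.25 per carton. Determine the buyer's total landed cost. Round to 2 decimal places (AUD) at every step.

EXW: the seller makes goods available at their premises; the buyer bears all onward costs.
CIF value = EXW price + inland to port + export clearance + origin terminal + freight + insurance = 35867.82 + 607.94 + 374.79 + 615.09 + 6185.84 + 516.56 = 44168.04
Ad valorem component: 44168.04 × 10.3% = 4549.31
Specific component: 438 × 2.25 = 985.50
Import duty = 4549.31 + 985.50 = 5534.81
Buyer bears: inland to port 607.94 + export clearance 374.79 + origin terminal 615.09 + freight 6185.84 + insurance 516.56 + delivery 1627.44 + duty 5534.81 = 15462.47
Landed cost = invoice 35867.82 + 15462.47 = 51330.29

Total landed cost: AUD 51330.29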